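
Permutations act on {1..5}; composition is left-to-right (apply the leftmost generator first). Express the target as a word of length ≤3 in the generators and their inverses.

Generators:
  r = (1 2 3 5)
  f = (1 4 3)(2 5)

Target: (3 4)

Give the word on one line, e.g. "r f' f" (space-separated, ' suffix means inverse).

f' r' r'

  after f': (1 3 4)(2 5)
  after r': (1 2 3 4 5)
  after r': (3 4)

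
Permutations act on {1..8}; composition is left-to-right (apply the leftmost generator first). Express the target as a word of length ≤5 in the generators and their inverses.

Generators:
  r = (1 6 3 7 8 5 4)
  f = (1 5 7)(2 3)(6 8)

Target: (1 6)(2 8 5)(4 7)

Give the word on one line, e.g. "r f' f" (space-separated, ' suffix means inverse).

  after f: (1 5 7)(2 3)(6 8)
  after r': (1 8)(2 6 7 4 5 3)
  after f: (1 6)(2 8 5)(4 7)

f r' f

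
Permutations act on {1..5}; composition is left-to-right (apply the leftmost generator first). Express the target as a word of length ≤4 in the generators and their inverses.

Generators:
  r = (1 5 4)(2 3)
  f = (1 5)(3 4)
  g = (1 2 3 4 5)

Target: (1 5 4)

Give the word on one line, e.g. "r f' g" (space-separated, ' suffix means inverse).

  after r': (1 4 5)(2 3)
  after r': (1 5 4)

r' r'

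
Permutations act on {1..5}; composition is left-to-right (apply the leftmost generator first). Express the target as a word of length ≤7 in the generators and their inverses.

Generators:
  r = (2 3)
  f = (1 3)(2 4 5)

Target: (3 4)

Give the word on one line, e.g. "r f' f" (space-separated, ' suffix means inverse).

  after f: (1 3)(2 4 5)
  after f: (2 5 4)
  after r': (2 5 4 3)
  after f': (1 3 5 2 4)
  after f': (3 4)

f f r' f' f'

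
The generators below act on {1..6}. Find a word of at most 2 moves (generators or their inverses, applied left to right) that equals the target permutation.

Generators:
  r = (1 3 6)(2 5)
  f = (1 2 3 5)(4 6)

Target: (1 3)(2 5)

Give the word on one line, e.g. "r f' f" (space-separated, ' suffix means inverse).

f' f'

  after f': (1 5 3 2)(4 6)
  after f': (1 3)(2 5)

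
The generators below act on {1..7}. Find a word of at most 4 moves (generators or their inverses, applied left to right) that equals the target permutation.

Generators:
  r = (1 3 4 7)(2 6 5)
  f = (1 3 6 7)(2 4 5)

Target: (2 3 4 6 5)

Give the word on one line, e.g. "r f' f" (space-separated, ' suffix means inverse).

r f f f

  after r: (1 3 4 7)(2 6 5)
  after f: (1 6 2 7 3 5 4)
  after f: (1 7 6 4 3 2)
  after f: (2 3 4 6 5)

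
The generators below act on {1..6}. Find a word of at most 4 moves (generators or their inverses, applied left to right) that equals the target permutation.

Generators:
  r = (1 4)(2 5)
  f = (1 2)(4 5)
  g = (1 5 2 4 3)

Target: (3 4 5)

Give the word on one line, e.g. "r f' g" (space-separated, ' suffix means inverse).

f' g r'

  after f': (1 2)(4 5)
  after g: (1 4 2 5 3)
  after r': (3 4 5)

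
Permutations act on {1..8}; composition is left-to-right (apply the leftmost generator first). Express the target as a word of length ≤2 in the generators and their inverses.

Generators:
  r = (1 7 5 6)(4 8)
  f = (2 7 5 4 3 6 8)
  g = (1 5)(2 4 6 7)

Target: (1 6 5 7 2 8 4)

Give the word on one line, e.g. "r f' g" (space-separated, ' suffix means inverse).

  after g: (1 5)(2 4 6 7)
  after r: (1 6 5 7 2 8 4)

g r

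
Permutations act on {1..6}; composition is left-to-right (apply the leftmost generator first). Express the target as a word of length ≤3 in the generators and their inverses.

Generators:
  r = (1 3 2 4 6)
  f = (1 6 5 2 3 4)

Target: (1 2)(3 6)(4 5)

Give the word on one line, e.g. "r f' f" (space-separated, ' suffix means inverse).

  after f': (1 4 3 2 5 6)
  after f': (1 3 5)(2 6 4)
  after f': (1 2)(3 6)(4 5)

f' f' f'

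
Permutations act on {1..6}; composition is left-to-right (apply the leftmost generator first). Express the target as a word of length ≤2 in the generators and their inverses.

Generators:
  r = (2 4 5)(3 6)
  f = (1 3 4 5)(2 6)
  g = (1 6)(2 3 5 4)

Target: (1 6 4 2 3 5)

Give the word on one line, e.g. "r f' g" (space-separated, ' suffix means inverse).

f r

  after f: (1 3 4 5)(2 6)
  after r: (1 6 4 2 3 5)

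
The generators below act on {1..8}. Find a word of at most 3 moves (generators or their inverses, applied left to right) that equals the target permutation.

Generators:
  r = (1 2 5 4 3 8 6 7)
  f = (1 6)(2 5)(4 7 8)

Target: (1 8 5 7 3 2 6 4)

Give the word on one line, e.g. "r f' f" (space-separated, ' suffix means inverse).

  after r': (1 7 6 8 3 4 5 2)
  after r': (1 6 3 5)(2 7 8 4)
  after r': (1 8 5 7 3 2 6 4)

r' r' r'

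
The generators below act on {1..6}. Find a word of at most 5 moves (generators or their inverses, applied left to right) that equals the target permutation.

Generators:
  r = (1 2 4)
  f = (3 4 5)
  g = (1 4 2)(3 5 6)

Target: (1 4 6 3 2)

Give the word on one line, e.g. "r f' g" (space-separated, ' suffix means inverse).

f g' g'

  after f: (3 4 5)
  after g': (1 2 4 3)(5 6)
  after g': (1 4 6 3 2)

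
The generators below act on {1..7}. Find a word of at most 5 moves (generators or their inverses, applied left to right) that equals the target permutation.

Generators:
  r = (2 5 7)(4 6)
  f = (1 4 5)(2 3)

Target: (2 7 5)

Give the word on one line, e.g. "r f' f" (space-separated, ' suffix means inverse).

r' r' r' r'

  after r': (2 7 5)(4 6)
  after r': (2 5 7)
  after r': (4 6)
  after r': (2 7 5)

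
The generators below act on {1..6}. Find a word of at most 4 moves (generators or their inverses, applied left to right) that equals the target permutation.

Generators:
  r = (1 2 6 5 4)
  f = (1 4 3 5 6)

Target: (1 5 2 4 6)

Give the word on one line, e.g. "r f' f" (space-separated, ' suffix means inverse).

  after r': (1 4 5 6 2)
  after r': (1 5 2 4 6)

r' r'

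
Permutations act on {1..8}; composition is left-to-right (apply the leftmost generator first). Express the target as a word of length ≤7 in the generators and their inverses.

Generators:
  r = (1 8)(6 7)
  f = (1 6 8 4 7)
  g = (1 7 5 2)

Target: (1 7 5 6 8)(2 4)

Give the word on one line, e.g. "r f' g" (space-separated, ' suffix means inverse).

g' g' f' r g'

  after g': (1 2 5 7)
  after g': (1 5)(2 7)
  after f': (1 5 7 2 4 8 6)
  after r: (1 5 6 8 7 2 4)
  after g': (1 7 5 6 8)(2 4)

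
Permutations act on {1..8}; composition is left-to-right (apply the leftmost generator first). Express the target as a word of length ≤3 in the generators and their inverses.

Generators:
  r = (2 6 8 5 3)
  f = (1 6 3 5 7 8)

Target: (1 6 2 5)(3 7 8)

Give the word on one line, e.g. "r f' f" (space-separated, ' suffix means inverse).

  after r': (2 3 5 8 6)
  after f: (1 6 2 5)(3 7 8)

r' f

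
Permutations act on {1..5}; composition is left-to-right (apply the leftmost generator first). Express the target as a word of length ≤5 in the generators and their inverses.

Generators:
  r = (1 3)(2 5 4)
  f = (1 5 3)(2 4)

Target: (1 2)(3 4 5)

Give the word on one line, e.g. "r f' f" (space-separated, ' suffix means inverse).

  after f: (1 5 3)(2 4)
  after r': (1 2 5)
  after f': (1 4 2)(3 5)
  after r': (1 5)(2 3)
  after r': (1 2)(3 4 5)

f r' f' r' r'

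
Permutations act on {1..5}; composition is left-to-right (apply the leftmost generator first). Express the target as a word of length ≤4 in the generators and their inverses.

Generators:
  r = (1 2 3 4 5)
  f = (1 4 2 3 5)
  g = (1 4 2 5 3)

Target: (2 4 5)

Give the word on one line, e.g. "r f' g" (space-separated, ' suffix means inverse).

  after r': (1 5 4 3 2)
  after f: (2 4 5)

r' f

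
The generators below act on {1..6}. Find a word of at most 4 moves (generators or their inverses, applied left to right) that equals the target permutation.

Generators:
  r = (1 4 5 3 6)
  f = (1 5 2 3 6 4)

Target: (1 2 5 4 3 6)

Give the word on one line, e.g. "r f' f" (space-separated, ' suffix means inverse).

  after r': (1 6 3 5 4)
  after r': (1 3 4 6 5)
  after f': (1 2 5 4 3 6)

r' r' f'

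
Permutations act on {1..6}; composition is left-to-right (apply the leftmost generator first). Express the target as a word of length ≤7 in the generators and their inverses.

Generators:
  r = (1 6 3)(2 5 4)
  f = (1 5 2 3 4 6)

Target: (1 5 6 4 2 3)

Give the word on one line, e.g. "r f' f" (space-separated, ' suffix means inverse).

  after f': (1 6 4 3 2 5)
  after r': (3 4 6 5)
  after f': (1 6)(2 5)
  after r': (3 6)(4 5)
  after f: (1 5 6 4 2 3)

f' r' f' r' f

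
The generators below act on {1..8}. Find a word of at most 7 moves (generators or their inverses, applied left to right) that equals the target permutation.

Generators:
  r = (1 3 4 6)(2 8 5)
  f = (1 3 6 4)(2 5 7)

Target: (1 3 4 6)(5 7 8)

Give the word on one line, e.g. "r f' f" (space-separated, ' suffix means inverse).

  after f: (1 3 6 4)(2 5 7)
  after f: (1 6)(2 7 5)(3 4)
  after r': (1 4)(2 7 8)
  after f': (1 6 3)(2 5)(7 8)
  after f': (1 3 4 6)(5 7 8)

f f r' f' f'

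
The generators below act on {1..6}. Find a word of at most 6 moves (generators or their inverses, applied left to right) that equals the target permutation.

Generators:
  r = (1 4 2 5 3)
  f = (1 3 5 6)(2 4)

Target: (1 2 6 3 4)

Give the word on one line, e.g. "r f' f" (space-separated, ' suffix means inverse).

  after r: (1 4 2 5 3)
  after r: (1 2 3 4 5)
  after f': (1 4 3 2)(5 6)
  after f': (1 2 6 3 4)

r r f' f'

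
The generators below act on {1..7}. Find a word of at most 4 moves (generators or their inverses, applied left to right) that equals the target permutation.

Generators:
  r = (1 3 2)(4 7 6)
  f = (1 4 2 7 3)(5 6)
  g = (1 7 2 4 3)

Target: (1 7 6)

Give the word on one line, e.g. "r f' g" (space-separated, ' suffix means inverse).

  after r: (1 3 2)(4 7 6)
  after g: (2 7 6 3 4)
  after g: (1 7 6)

r g g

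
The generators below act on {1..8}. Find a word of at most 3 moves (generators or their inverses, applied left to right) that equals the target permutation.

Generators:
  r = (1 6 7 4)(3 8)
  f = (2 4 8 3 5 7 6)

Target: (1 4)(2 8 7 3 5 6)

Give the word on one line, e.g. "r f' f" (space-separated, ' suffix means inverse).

r f f

  after r: (1 6 7 4)(3 8)
  after f: (1 2 4)(5 7 8)
  after f: (1 4)(2 8 7 3 5 6)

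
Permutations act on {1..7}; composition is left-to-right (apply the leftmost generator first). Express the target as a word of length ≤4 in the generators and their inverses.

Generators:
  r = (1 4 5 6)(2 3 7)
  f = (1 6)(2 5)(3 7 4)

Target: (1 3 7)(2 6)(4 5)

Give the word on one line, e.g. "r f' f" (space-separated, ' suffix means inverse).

  after f: (1 6)(2 5)(3 7 4)
  after r: (2 6 4 7 5 3)
  after r: (1 4 2)(5 7 6)
  after f: (1 3 7)(2 6)(4 5)

f r r f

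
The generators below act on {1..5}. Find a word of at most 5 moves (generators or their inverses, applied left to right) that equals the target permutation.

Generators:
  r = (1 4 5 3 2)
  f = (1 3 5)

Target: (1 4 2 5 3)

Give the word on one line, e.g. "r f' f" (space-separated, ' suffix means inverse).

f r' r'

  after f: (1 3 5)
  after r': (1 5 2 3 4)
  after r': (1 4 2 5 3)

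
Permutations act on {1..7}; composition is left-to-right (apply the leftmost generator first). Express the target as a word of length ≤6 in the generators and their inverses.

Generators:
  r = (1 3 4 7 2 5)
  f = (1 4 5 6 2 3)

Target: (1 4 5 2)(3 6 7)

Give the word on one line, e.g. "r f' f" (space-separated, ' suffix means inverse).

r' f' r' r' f

  after r': (1 5 2 7 4 3)
  after f': (1 4 2 7)(5 6)
  after r': (1 3)(2 4 7 5 6)
  after r': (2 3 5 6 7)
  after f: (1 4 5 2)(3 6 7)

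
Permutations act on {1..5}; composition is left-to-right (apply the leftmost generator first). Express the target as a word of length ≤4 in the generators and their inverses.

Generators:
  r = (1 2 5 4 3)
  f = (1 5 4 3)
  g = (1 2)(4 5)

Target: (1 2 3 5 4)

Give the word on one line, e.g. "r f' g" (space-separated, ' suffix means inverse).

g' r' g

  after g': (1 2)(4 5)
  after r': (2 3 4)
  after g: (1 2 3 5 4)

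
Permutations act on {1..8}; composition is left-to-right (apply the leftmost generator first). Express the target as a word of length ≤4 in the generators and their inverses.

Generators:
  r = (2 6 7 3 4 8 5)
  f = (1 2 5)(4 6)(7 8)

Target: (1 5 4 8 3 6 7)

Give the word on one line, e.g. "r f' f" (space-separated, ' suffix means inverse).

  after f': (1 5 2)(4 6)(7 8)
  after r: (1 2)(3 4 7 5 6 8)
  after f: (1 5 4 8 3 6 7)

f' r f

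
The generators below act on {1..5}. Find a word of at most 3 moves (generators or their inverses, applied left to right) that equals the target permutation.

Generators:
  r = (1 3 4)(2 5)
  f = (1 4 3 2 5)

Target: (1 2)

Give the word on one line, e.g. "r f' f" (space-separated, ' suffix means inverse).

  after r: (1 3 4)(2 5)
  after f: (1 2)

r f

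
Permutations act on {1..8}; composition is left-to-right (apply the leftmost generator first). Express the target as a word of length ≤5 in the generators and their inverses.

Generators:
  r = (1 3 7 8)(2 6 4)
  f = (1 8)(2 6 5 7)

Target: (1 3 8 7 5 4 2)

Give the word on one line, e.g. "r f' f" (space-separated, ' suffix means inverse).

f' r' r'

  after f': (1 8)(2 7 5 6)
  after r': (1 7 5 2 3)(4 6)
  after r': (1 3 8 7 5 4 2)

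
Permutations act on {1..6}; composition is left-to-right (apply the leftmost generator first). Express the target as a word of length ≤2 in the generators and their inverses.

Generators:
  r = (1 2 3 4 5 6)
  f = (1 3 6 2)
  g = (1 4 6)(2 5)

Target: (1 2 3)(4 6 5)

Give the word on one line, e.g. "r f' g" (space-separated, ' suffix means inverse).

  after r': (1 6 5 4 3 2)
  after f: (1 2 3)(4 6 5)

r' f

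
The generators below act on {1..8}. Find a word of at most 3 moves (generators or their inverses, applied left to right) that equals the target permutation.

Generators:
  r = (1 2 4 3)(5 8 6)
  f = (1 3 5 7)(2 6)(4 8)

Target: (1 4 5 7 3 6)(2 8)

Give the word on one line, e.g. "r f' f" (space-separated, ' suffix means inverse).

f r'

  after f: (1 3 5 7)(2 6)(4 8)
  after r': (1 4 5 7 3 6)(2 8)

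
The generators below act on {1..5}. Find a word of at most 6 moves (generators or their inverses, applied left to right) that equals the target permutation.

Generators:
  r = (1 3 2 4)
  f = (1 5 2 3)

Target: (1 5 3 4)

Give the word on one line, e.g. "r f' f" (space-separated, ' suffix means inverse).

r' f' f' r f

  after r': (1 4 2 3)
  after f': (1 4 5)
  after f': (1 4)(2 5 3)
  after r: (2 5)(3 4)
  after f: (1 5 3 4)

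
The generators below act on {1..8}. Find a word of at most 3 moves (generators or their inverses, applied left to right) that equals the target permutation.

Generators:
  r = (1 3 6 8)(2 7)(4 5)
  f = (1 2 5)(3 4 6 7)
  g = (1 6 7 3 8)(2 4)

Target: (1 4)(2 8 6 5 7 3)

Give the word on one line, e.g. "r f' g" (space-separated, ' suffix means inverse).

f' r'

  after f': (1 5 2)(3 7 6 4)
  after r': (1 4)(2 8 6 5 7 3)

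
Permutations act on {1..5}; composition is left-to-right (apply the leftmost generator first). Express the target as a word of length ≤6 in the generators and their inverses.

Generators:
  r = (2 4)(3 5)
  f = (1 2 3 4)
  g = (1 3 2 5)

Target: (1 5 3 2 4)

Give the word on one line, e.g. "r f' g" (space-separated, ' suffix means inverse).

g' g' f' g'

  after g': (1 5 2 3)
  after g': (1 2)(3 5)
  after f': (2 4 3 5)
  after g': (1 5 3 2 4)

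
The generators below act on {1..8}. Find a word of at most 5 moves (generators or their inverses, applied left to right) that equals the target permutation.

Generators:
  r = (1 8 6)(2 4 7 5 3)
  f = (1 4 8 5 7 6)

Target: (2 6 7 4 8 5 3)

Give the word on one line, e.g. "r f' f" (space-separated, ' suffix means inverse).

r f' f'

  after r: (1 8 6)(2 4 7 5 3)
  after f': (1 4 5 3 2)(7 8)
  after f': (2 6 7 4 8 5 3)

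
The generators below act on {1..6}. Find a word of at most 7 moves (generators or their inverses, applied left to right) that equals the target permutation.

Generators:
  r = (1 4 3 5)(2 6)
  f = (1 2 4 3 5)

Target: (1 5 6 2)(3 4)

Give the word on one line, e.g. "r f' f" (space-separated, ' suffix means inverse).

  after f': (1 5 3 4 2)
  after r: (2 4 6)
  after r: (1 4 2 3 5)
  after f: (1 3)(2 5)
  after r: (1 5 6 2)(3 4)

f' r r f r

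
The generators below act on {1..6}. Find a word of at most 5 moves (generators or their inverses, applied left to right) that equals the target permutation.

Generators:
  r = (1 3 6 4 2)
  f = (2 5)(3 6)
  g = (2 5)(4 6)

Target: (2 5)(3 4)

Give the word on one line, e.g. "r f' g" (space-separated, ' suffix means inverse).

f g f

  after f: (2 5)(3 6)
  after g: (3 4 6)
  after f: (2 5)(3 4)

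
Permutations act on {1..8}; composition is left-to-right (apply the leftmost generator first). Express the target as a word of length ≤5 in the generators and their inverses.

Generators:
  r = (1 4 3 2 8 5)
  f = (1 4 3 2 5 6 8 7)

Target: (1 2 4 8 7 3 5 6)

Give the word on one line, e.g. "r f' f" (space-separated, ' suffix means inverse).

  after f: (1 4 3 2 5 6 8 7)
  after r: (1 3 8 7 4 2)(5 6)
  after r: (1 2 4 8 7 3 5 6)

f r r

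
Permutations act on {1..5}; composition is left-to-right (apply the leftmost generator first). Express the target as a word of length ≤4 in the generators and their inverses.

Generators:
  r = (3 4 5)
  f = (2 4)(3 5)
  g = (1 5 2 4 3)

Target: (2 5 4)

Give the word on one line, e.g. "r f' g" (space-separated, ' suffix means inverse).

f r

  after f: (2 4)(3 5)
  after r: (2 5 4)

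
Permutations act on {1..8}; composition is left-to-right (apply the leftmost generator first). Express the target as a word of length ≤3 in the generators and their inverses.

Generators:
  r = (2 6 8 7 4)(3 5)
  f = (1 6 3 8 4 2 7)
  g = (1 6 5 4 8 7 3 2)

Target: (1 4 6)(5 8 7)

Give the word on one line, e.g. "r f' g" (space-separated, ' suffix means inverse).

f g g

  after f: (1 6 3 8 4 2 7)
  after g: (1 5 4)(2 3 7 6)
  after g: (1 4 6)(5 8 7)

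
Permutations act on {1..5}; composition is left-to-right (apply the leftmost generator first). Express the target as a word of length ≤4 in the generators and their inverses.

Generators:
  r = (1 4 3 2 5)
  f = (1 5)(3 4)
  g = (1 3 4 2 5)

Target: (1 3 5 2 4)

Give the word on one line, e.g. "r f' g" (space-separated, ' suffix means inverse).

  after f: (1 5)(3 4)
  after r': (1 2 3)
  after r': (1 3 5 2 4)

f r' r'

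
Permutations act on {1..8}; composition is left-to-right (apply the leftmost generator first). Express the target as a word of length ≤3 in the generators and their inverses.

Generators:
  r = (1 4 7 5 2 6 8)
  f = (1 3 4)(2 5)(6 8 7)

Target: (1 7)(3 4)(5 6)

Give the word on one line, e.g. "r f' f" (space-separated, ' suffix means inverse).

r' f

  after r': (1 8 6 2 5 7 4)
  after f: (1 7)(3 4)(5 6)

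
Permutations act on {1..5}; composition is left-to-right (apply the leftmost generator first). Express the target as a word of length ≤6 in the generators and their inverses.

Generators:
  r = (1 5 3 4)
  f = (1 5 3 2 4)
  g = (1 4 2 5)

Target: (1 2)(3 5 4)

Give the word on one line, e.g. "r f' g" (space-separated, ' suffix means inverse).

f r' r' g

  after f: (1 5 3 2 4)
  after r': (2 3)
  after r': (1 4 3 2 5)
  after g: (1 2)(3 5 4)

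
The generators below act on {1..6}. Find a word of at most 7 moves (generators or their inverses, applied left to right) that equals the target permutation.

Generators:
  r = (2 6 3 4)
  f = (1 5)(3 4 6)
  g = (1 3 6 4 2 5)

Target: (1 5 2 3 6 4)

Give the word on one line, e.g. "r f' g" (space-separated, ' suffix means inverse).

f f g' f f

  after f: (1 5)(3 4 6)
  after f: (3 6 4)
  after g': (1 5 2 4)
  after f: (2 6 3 4 5)
  after f: (1 5 2 3 6 4)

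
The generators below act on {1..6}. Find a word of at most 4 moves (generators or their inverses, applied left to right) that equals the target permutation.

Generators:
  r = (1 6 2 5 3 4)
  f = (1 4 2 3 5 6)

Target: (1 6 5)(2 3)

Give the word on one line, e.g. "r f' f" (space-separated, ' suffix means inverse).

  after r': (1 4 3 5 2 6)
  after f': (2 5 4)
  after f': (1 6 5)(2 3)

r' f' f'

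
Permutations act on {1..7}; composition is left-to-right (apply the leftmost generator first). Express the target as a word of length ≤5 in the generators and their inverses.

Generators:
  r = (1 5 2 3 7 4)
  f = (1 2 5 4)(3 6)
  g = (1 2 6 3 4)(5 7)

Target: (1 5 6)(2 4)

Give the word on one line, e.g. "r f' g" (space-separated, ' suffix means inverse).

f' g f g' r

  after f': (1 4 5 2)(3 6)
  after g: (4 7 5 6)
  after f: (1 2 5 3 6)(4 7)
  after g': (2 7 3)(4 5 6)
  after r: (1 5 6)(2 4)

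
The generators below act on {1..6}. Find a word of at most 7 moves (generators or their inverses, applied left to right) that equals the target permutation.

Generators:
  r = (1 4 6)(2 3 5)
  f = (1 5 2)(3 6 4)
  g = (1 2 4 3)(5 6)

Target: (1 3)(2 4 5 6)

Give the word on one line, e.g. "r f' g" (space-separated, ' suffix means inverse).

  after g': (1 3 4 2)(5 6)
  after g': (1 4)(2 3)
  after r: (1 6)(2 5)
  after g': (1 5)(2 6 3 4)
  after r': (1 3)(2 4 5 6)

g' g' r g' r'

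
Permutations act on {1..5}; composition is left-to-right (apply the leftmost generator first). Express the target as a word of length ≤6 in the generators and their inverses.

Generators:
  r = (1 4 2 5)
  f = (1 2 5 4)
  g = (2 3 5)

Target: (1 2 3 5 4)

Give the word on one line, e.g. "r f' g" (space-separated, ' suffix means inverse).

f f r' f g

  after f: (1 2 5 4)
  after f: (1 5)(2 4)
  after r': (1 2)
  after f: (1 5 4)
  after g: (1 2 3 5 4)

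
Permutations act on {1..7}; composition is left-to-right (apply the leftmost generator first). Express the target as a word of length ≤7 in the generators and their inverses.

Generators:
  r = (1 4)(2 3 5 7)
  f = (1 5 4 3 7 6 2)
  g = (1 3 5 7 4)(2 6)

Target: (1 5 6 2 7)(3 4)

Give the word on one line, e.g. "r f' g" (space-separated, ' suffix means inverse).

  after g': (1 4 7 5 3)(2 6)
  after f': (1 5 4 3 2 7)
  after g: (1 7 3 6 2 4 5)
  after f': (1 3 7 4)(2 5)
  after g: (1 5 6 2 7)(3 4)

g' f' g f' g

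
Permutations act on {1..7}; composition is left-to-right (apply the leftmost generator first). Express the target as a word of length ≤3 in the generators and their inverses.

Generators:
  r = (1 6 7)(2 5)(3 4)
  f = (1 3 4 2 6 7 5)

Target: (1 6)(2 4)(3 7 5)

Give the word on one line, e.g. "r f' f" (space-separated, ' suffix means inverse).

  after f': (1 5 7 6 2 4 3)
  after r: (1 2 3 6 5)
  after f: (1 6)(2 4)(3 7 5)

f' r f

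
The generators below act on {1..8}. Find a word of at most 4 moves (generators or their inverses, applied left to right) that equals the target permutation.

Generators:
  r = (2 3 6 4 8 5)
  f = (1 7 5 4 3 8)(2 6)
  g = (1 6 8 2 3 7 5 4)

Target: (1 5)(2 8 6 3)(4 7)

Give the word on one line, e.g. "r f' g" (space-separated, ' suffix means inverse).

f g

  after f: (1 7 5 4 3 8)(2 6)
  after g: (1 5)(2 8 6 3)(4 7)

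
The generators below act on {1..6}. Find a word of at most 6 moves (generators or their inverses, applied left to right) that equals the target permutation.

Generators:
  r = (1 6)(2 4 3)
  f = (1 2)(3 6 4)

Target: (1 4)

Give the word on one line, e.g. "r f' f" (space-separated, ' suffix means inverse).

f' f' r' f' r'

  after f': (1 2)(3 4 6)
  after f': (3 6 4)
  after r': (1 6 2 3)
  after f': (1 3 2 4 6)
  after r': (1 4)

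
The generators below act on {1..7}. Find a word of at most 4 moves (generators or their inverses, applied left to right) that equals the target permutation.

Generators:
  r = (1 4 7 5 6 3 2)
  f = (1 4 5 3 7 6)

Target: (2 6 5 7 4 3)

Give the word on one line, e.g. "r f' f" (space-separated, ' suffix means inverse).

r f'

  after r: (1 4 7 5 6 3 2)
  after f': (2 6 5 7 4 3)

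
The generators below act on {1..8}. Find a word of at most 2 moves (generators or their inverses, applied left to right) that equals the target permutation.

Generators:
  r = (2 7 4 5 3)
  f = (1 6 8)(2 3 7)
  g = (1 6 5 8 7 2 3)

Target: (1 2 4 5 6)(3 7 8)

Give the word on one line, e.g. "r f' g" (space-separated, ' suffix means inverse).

g' r

  after g': (1 3 2 7 8 5 6)
  after r: (1 2 4 5 6)(3 7 8)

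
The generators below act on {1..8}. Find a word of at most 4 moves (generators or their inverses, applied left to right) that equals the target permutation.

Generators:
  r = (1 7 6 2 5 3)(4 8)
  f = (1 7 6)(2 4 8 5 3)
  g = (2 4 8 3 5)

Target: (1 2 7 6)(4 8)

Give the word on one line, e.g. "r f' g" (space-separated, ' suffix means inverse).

  after r': (1 3 5 2 6 7)(4 8)
  after f': (1 5 3 8 2 7 6)
  after g: (1 2 7 6)(4 8)

r' f' g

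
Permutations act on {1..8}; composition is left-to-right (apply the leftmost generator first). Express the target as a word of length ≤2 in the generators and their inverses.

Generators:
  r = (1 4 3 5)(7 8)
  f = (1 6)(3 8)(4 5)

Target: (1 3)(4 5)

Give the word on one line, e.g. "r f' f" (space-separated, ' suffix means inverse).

  after r: (1 4 3 5)(7 8)
  after r: (1 3)(4 5)

r r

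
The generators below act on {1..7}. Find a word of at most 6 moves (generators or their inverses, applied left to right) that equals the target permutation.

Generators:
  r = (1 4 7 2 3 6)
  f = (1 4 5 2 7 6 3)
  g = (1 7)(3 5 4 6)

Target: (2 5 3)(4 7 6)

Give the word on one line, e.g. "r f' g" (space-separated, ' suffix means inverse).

f r' f r'

  after f: (1 4 5 2 7 6 3)
  after r': (2 4 5 7 3 6)
  after f: (1 4 2 5 6 7)
  after r': (2 5 3)(4 7 6)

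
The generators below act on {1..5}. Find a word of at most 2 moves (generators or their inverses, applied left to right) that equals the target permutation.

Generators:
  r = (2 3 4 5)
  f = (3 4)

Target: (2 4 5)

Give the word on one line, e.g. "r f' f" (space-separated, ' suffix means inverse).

  after r: (2 3 4 5)
  after f': (2 4 5)

r f'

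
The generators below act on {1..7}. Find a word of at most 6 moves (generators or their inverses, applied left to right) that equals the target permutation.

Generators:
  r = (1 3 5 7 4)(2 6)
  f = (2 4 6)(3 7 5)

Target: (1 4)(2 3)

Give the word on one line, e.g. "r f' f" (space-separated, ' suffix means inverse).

  after r': (1 4 7 5 3)(2 6)
  after f': (1 2 4 3)
  after r': (1 6 2 7 5 3 4)
  after f': (1 4)(2 3)

r' f' r' f'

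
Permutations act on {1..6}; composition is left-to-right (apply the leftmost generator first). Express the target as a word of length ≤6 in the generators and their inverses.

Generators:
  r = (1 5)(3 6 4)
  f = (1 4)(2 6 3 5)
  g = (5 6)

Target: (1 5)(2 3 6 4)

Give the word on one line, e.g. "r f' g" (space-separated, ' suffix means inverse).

r f' g' f

  after r: (1 5)(3 6 4)
  after f': (1 3 2 5 4 6)
  after g': (1 3 2 6)(4 5)
  after f: (1 5)(2 3 6 4)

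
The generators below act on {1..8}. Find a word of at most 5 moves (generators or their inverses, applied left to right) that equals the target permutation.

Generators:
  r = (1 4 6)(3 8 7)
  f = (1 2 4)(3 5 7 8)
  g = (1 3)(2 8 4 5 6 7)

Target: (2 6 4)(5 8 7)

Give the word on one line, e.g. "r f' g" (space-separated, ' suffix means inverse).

g' g' r r r

  after g': (1 3)(2 7 6 5 4 8)
  after g': (2 6 4)(5 8 7)
  after r: (1 4 2)(3 8)(5 7)
  after r: (1 6)(2 4)(3 7 5)
  after r: (2 6 4)(5 8 7)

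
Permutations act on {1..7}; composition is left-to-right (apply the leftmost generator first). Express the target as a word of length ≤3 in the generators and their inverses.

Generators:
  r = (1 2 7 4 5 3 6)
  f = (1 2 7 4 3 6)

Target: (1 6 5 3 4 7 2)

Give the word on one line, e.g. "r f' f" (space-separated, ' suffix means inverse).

f' f' r

  after f': (1 6 3 4 7 2)
  after f': (1 3 7)(2 6 4)
  after r: (1 6 5 3 4 7 2)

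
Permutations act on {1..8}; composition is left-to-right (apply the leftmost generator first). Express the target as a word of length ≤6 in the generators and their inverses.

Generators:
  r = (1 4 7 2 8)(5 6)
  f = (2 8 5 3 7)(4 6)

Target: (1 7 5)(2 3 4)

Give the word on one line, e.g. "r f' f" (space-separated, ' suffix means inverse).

f' f' r r

  after f': (2 7 3 5 8)(4 6)
  after f': (2 3 8 7 5)
  after r: (1 4 7 6 5 8 2 3)
  after r: (1 7 5)(2 3 4)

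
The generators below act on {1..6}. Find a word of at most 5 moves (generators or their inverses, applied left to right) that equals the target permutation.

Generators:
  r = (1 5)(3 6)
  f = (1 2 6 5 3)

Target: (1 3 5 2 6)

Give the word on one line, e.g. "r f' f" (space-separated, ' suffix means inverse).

  after r': (1 5)(3 6)
  after f': (1 6 5 3 2)
  after f': (1 2 3)
  after f': (2 5 6)
  after f': (1 3 5 2 6)

r' f' f' f' f'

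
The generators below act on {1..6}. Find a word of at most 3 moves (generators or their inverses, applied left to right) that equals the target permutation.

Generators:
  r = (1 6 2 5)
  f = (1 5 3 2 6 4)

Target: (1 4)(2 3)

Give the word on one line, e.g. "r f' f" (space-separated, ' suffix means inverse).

r f

  after r: (1 6 2 5)
  after f: (1 4)(2 3)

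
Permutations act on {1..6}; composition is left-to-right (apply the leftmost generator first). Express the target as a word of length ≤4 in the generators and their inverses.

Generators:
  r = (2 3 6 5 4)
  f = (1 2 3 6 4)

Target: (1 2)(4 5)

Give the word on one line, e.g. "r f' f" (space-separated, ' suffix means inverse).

  after f': (1 4 6 3 2)
  after r: (1 2)(4 5)

f' r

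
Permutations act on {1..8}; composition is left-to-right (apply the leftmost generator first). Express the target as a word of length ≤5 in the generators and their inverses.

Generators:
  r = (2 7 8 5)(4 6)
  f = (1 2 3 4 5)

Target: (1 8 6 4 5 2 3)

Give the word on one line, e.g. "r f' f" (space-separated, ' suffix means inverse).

r f' r' f

  after r: (2 7 8 5)(4 6)
  after f': (1 5)(2 7 8 4 6 3)
  after r': (1 8 6 3 5)
  after f: (1 8 6 4 5 2 3)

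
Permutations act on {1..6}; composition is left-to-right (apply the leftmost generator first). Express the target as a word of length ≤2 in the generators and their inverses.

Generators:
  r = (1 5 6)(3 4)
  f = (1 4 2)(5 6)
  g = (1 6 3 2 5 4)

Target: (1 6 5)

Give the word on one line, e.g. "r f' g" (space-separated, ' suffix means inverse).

  after r: (1 5 6)(3 4)
  after r: (1 6 5)

r r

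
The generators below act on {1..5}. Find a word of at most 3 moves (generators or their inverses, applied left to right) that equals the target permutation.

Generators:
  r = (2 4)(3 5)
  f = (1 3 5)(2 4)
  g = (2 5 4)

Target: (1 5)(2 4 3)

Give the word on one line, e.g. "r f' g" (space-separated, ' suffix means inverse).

r g f'

  after r: (2 4)(3 5)
  after g: (3 4 5)
  after f': (1 5)(2 4 3)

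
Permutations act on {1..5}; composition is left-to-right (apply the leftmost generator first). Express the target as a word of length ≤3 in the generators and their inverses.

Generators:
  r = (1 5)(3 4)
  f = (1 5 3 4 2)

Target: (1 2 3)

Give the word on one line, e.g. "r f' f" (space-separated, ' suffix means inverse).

f' r'

  after f': (1 2 4 3 5)
  after r': (1 2 3)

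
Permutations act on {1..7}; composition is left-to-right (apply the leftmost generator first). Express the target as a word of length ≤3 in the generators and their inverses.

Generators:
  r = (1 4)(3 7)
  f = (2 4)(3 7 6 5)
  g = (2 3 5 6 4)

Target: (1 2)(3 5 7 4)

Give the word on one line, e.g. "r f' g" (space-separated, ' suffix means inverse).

  after f: (2 4)(3 7 6 5)
  after r': (1 4 2)(5 7 6)
  after g: (1 2)(3 5 7 4)

f r' g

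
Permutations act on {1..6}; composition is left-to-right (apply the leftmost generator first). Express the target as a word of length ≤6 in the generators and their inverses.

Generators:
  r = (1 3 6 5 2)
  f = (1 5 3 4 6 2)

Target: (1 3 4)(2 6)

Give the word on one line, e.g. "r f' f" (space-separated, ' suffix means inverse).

f' f' r f

  after f': (1 2 6 4 3 5)
  after f': (1 6 3)(2 4 5)
  after r: (1 5)(2 4)
  after f: (1 3 4)(2 6)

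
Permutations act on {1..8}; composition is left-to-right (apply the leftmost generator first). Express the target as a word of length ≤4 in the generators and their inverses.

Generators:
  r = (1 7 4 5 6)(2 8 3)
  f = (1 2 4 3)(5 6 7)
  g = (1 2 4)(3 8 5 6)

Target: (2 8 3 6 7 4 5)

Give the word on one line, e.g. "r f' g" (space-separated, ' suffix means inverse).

  after r': (1 6 5 4 7)(2 3 8)
  after g: (1 3 5)(2 8 4 7)
  after f: (2 8 3 6 7 4 5)

r' g f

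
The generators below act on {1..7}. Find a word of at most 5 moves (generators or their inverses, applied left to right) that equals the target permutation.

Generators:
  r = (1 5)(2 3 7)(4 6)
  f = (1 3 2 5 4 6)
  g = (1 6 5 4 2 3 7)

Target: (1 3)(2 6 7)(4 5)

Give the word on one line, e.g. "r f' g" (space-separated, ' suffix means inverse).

f' f' f' f' r

  after f': (1 6 4 5 2 3)
  after f': (1 4 2)(3 6 5)
  after f': (1 5)(2 6)(3 4)
  after f': (1 2 4)(3 5 6)
  after r: (1 3)(2 6 7)(4 5)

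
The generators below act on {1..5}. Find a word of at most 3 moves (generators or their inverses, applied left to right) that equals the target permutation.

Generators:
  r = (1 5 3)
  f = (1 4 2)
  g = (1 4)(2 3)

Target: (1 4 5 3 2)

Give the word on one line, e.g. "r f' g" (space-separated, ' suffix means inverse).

g r

  after g: (1 4)(2 3)
  after r: (1 4 5 3 2)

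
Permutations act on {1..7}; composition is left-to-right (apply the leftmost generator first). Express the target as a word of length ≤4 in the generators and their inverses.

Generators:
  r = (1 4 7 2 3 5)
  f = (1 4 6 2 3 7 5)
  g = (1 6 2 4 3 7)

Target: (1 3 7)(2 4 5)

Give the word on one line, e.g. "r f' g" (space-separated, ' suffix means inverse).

r' r'

  after r': (1 5 3 2 7 4)
  after r': (1 3 7)(2 4 5)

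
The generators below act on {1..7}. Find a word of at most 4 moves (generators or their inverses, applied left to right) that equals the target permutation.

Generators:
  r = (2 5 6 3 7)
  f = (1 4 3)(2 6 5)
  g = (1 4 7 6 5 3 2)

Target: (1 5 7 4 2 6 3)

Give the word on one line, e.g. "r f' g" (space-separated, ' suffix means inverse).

f' g'

  after f': (1 3 4)(2 5 6)
  after g': (1 5 7 4 2 6 3)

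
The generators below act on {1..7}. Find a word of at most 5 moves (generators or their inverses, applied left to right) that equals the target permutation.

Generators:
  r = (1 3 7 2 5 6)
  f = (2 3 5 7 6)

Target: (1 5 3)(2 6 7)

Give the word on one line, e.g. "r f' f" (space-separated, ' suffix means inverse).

f r r f'

  after f: (2 3 5 7 6)
  after r: (1 3 6 5 2 7)
  after r: (1 7 3)
  after f': (1 5 3)(2 6 7)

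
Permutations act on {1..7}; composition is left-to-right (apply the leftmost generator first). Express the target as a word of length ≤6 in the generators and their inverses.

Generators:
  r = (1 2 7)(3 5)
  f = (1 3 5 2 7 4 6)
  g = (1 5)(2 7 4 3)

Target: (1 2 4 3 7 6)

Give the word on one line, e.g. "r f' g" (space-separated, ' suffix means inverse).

g f r' r' r'

  after g: (1 5)(2 7 4 3)
  after f: (1 2 4 5 3 7 6)
  after r': (2 4 3)(6 7)
  after r': (1 7 6 2 4 5 3)
  after r': (1 2 4 3 7 6)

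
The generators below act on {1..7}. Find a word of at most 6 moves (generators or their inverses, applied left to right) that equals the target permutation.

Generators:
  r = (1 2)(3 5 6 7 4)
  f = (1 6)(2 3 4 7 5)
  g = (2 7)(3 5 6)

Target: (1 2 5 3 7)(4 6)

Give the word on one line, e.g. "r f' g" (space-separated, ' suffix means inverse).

r' f f f g'

  after r': (1 2)(3 4 7 6 5)
  after f: (1 3 7)(2 6)(4 5)
  after f: (1 4 2)(3 5 7 6)
  after f: (1 7)(2 6 4 3)
  after g': (1 2 5 3 7)(4 6)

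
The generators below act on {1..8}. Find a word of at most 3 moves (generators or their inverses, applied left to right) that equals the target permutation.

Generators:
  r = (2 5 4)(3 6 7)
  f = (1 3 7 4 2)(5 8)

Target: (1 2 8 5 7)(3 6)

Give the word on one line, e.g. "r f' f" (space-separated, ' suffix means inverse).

r f'

  after r: (2 5 4)(3 6 7)
  after f': (1 2 8 5 7)(3 6)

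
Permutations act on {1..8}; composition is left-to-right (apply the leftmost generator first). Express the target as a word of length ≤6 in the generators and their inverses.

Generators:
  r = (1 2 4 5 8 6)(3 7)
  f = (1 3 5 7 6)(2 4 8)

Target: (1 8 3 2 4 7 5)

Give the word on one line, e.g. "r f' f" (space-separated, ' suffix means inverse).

f r r f r

  after f: (1 3 5 7 6)(2 4 8)
  after r: (1 7)(2 5 3 8 4 6)
  after r: (1 3 6 4)(2 8 5 7)
  after f: (1 5 6 8 7 4 3)
  after r: (1 8 3 2 4 7 5)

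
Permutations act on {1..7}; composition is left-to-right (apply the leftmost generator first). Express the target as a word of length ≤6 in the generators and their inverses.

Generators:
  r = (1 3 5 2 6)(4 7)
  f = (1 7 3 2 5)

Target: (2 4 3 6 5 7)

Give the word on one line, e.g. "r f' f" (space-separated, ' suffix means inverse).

  after f': (1 5 2 3 7)
  after f': (1 2 7 5 3)
  after r': (1 5)(2 4 7 3 6)
  after f: (2 4 3 6 5 7)

f' f' r' f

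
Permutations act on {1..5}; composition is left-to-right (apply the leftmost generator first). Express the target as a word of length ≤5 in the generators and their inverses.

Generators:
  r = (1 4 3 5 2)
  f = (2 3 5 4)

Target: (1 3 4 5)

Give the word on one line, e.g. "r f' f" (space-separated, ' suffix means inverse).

  after r: (1 4 3 5 2)
  after f': (1 5 4 2)
  after r': (1 3 4 5)

r f' r'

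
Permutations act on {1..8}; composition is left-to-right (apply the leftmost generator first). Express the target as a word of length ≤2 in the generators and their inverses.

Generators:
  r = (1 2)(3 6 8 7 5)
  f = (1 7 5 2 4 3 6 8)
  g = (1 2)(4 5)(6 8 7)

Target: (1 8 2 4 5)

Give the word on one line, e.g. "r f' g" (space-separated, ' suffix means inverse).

  after f: (1 7 5 2 4 3 6 8)
  after r': (1 8 2 4 5)

f r'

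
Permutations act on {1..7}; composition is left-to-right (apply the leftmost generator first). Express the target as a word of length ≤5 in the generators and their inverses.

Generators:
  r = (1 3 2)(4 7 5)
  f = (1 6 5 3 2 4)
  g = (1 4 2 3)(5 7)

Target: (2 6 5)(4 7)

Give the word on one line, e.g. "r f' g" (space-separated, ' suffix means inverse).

  after r: (1 3 2)(4 7 5)
  after f: (1 2 6 5)(3 4 7)
  after g': (1 4 5 3)(2 6 7)
  after g': (2 6 5)(4 7)

r f g' g'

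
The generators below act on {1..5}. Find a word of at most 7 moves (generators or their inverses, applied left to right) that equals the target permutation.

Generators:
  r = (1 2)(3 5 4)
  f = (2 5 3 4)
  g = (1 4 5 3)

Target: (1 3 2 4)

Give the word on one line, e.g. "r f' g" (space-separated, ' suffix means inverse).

  after f': (2 4 3 5)
  after r': (1 2 5)
  after f: (1 5)(2 3 4)
  after g': (1 4 2 5 3)
  after r: (1 3 2 4)

f' r' f g' r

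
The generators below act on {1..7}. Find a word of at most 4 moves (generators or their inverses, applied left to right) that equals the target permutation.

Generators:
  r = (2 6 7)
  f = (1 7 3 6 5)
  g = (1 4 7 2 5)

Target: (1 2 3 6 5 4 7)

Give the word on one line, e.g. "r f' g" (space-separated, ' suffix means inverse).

  after r': (2 7 6)
  after f: (1 7 5)(2 3 6)
  after g: (1 2 3 6 5 4 7)

r' f g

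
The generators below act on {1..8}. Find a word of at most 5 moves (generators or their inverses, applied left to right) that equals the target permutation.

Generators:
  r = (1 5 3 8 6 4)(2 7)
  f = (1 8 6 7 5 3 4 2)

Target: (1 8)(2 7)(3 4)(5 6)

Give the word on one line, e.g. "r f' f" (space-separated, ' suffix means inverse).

r' r' r'

  after r': (1 4 6 8 3 5)(2 7)
  after r': (1 6 3)(4 8 5)
  after r': (1 8)(2 7)(3 4)(5 6)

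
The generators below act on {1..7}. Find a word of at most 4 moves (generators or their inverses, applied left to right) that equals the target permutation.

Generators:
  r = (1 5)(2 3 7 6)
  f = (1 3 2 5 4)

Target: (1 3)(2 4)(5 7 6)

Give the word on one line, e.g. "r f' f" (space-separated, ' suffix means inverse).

  after f': (1 4 5 2 3)
  after f': (1 5 3 4 2)
  after r: (2 5 7 6)(3 4)
  after f: (1 3)(2 4)(5 7 6)

f' f' r f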